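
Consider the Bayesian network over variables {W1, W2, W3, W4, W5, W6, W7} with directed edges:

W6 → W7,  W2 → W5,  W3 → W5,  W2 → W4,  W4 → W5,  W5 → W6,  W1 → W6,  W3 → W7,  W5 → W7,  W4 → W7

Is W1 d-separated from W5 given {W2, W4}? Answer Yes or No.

We examine all 5 paths between W1 and W5:
  1. W1 → W6 ← W5 — W6:collider[blocks] ⇒ blocked
  2. W1 → W6 → W7 ← W3 → W5 — W6:chain[open]; W7:collider[blocks]; W3:fork[open] ⇒ blocked
  3. W1 → W6 → W7 ← W4 → W5 — W6:chain[open]; W7:collider[blocks]; W4:fork[blocks] ⇒ blocked
  4. W1 → W6 → W7 ← W4 ← W2 → W5 — W6:chain[open]; W7:collider[blocks]; W4:chain[blocks]; W2:fork[blocks] ⇒ blocked
  5. W1 → W6 → W7 ← W5 — W6:chain[open]; W7:collider[blocks] ⇒ blocked
All paths are blocked; W1 ⊥ W5 | {W2, W4} holds.

Yes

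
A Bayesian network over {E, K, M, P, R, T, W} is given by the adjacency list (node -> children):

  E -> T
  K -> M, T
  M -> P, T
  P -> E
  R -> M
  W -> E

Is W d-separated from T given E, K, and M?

We examine all 3 paths between W and T:
  1. W → E ← P ← M ← K → T — E:collider[open]; P:chain[open]; M:chain[blocks]; K:fork[blocks] ⇒ blocked
  2. W → E ← P ← M → T — E:collider[open]; P:chain[open]; M:fork[blocks] ⇒ blocked
  3. W → E → T — E:chain[blocks] ⇒ blocked
Since every path is blocked, d-separation holds.

Yes — W and T are d-separated given {E, K, M}.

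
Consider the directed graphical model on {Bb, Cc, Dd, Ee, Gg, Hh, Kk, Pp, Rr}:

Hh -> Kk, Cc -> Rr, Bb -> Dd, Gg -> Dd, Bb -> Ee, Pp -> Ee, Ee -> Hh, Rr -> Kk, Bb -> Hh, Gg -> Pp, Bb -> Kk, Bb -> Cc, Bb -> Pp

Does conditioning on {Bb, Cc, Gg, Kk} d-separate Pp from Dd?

Enumerating the 6 paths from Pp to Dd and testing each for blocking by {Bb, Cc, Gg, Kk}:
Path 1: Pp ← Gg → Dd
  Gg is a fork here and Gg is conditioned on, so the path is blocked at Gg.
Path 2: Pp ← Bb → Dd
  Bb is a fork here and Bb is conditioned on, so the path is blocked at Bb.
Path 3: Pp → Ee → Hh → Kk ← Bb → Dd
  Bb is a fork here and Bb is conditioned on, so the path is blocked at Bb.
Path 4: Pp → Ee → Hh → Kk ← Rr ← Cc ← Bb → Dd
  Cc is a chain here and Cc is conditioned on, so the path is blocked at Cc.
Path 5: Pp → Ee → Hh ← Bb → Dd
  Bb is a fork here and Bb is conditioned on, so the path is blocked at Bb.
Path 6: Pp → Ee ← Bb → Dd
  Bb is a fork here and Bb is conditioned on, so the path is blocked at Bb.
All paths are blocked; Pp ⊥ Dd | {Bb, Cc, Gg, Kk} holds.

Yes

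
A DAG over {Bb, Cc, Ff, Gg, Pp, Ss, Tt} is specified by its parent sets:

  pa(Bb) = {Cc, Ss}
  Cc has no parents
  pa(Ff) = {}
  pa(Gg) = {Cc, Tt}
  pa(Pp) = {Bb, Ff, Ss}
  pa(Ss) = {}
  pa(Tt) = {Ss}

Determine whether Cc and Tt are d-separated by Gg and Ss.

No

Enumerating the 3 paths from Cc to Tt and testing each for blocking by {Gg, Ss}:
Path 1: Cc → Gg ← Tt
  Gg is a collider and Gg is conditioned on, which opens it — no node blocks this path, so it is active.
Path 2: Cc → Bb ← Ss → Tt
  Bb is a collider here and neither Bb nor any of its descendants is conditioned on, so the collider stays closed — the path is blocked at Bb.
Path 3: Cc → Bb → Pp ← Ss → Tt
  Pp is a collider here and neither Pp nor any of its descendants is conditioned on, so the collider stays closed — the path is blocked at Pp.
Since the path Cc → Gg ← Tt is active, Cc and Tt are not d-separated given {Gg, Ss}.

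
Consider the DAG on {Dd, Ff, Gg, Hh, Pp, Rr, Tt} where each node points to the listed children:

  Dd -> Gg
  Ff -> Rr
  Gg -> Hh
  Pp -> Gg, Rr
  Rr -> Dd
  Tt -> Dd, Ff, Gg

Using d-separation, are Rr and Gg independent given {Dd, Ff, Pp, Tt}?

5 paths connect Rr and Gg; each must be blocked for d-separation to hold:
Path 1: Rr ← Ff ← Tt → Gg
  Ff is a chain here and Ff is conditioned on, so the path is blocked at Ff.
Path 2: Rr ← Ff ← Tt → Dd → Gg
  Ff is a chain here and Ff is conditioned on, so the path is blocked at Ff.
Path 3: Rr → Dd → Gg
  Dd is a chain here and Dd is conditioned on, so the path is blocked at Dd.
Path 4: Rr → Dd ← Tt → Gg
  Tt is a fork here and Tt is conditioned on, so the path is blocked at Tt.
Path 5: Rr ← Pp → Gg
  Pp is a fork here and Pp is conditioned on, so the path is blocked at Pp.
All paths are blocked; Rr ⊥ Gg | {Dd, Ff, Pp, Tt} holds.

Yes — Rr and Gg are d-separated given {Dd, Ff, Pp, Tt}.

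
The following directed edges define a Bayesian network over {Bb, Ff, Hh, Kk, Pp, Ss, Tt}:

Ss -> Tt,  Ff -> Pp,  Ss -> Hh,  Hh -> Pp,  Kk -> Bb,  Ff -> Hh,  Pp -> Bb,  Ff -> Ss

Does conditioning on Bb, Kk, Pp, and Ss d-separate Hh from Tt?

Yes — Hh and Tt are d-separated given {Bb, Kk, Pp, Ss}.

There are 3 undirected paths between Hh and Tt; checking each against the conditioning set {Bb, Kk, Pp, Ss}:
Path 1: Hh → Pp ← Ff → Ss → Tt
  Ss is a chain here and Ss is conditioned on, so the path is blocked at Ss.
Path 2: Hh ← Ss → Tt
  Ss is a fork here and Ss is conditioned on, so the path is blocked at Ss.
Path 3: Hh ← Ff → Ss → Tt
  Ss is a chain here and Ss is conditioned on, so the path is blocked at Ss.
Since every path is blocked, d-separation holds.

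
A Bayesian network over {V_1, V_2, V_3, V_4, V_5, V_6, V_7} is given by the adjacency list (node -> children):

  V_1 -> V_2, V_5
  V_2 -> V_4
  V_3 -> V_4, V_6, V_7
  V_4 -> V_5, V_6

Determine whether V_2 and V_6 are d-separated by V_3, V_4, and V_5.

We examine all 4 paths between V_2 and V_6:
Path 1: V_2 → V_4 ← V_3 → V_6
  V_3 is a fork here and V_3 is conditioned on, so the path is blocked at V_3.
Path 2: V_2 → V_4 → V_6
  V_4 is a chain here and V_4 is conditioned on, so the path is blocked at V_4.
Path 3: V_2 ← V_1 → V_5 ← V_4 ← V_3 → V_6
  V_4 is a chain here and V_4 is conditioned on, so the path is blocked at V_4.
Path 4: V_2 ← V_1 → V_5 ← V_4 → V_6
  V_4 is a fork here and V_4 is conditioned on, so the path is blocked at V_4.
Every path is blocked, so V_2 and V_6 are d-separated given {V_3, V_4, V_5}.

Yes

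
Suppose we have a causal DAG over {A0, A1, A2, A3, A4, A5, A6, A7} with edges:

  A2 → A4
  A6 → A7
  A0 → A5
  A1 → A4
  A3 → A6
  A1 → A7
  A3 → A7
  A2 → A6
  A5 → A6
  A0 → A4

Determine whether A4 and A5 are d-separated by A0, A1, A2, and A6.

There are 4 undirected paths between A4 and A5; checking each against the conditioning set {A0, A1, A2, A6}:
  1. A4 ← A1 → A7 ← A3 → A6 ← A5 — A1:fork[blocks]; A7:collider[blocks]; A3:fork[open]; A6:collider[open] ⇒ blocked
  2. A4 ← A1 → A7 ← A6 ← A5 — A1:fork[blocks]; A7:collider[blocks]; A6:chain[blocks] ⇒ blocked
  3. A4 ← A2 → A6 ← A5 — A2:fork[blocks]; A6:collider[open] ⇒ blocked
  4. A4 ← A0 → A5 — A0:fork[blocks] ⇒ blocked
Since every path is blocked, d-separation holds.

Yes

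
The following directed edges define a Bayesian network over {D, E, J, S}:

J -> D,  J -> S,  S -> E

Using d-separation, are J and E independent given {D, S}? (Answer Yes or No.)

Yes

Only one path connects J and E:
  1. J → S → E — S:chain[blocks] ⇒ blocked
Every path is blocked, so J and E are d-separated given {D, S}.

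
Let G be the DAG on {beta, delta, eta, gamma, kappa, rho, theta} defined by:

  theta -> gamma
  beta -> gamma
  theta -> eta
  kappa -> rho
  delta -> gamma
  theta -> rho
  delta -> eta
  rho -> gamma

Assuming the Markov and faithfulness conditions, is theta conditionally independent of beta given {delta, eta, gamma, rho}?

Enumerating the 3 paths from theta to beta and testing each for blocking by {delta, eta, gamma, rho}:
  1. theta → rho → gamma ← beta — rho:chain[blocks]; gamma:collider[open] ⇒ blocked
  2. theta → gamma ← beta — gamma:collider[open] ⇒ active
  3. theta → eta ← delta → gamma ← beta — eta:collider[open]; delta:fork[blocks]; gamma:collider[open] ⇒ blocked
Since the path theta → gamma ← beta is active, theta and beta are not d-separated given {delta, eta, gamma, rho}.

No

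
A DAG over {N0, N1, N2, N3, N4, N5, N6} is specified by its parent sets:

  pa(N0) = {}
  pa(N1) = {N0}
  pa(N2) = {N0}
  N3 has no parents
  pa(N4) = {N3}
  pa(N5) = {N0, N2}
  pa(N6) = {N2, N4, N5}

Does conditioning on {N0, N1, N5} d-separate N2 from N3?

Yes — N2 and N3 are d-separated given {N0, N1, N5}.

There are 3 undirected paths between N2 and N3; checking each against the conditioning set {N0, N1, N5}:
Path 1: N2 → N5 → N6 ← N4 ← N3
  N5 is a chain here and N5 is conditioned on, so the path is blocked at N5.
Path 2: N2 → N6 ← N4 ← N3
  N6 is a collider here and neither N6 nor any of its descendants is conditioned on, so the collider stays closed — the path is blocked at N6.
Path 3: N2 ← N0 → N5 → N6 ← N4 ← N3
  N0 is a fork here and N0 is conditioned on, so the path is blocked at N0.
Since every path is blocked, d-separation holds.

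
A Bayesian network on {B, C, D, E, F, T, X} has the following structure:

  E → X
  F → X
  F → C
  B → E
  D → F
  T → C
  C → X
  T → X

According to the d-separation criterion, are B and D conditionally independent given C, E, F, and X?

3 paths connect B and D; each must be blocked for d-separation to hold:
Path 1: B → E → X ← F ← D
  E is a chain here and E is conditioned on, so the path is blocked at E.
Path 2: B → E → X ← T → C ← F ← D
  E is a chain here and E is conditioned on, so the path is blocked at E.
Path 3: B → E → X ← C ← F ← D
  E is a chain here and E is conditioned on, so the path is blocked at E.
Every path is blocked, so B and D are d-separated given {C, E, F, X}.

Yes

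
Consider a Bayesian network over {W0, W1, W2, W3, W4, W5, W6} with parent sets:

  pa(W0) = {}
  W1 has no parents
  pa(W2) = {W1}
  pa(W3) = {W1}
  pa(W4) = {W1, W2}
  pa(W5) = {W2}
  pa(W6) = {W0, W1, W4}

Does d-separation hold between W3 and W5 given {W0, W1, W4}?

There are 3 undirected paths between W3 and W5; checking each against the conditioning set {W0, W1, W4}:
  1. W3 ← W1 → W2 → W5 — W1:fork[blocks]; W2:chain[open] ⇒ blocked
  2. W3 ← W1 → W4 ← W2 → W5 — W1:fork[blocks]; W4:collider[open]; W2:fork[open] ⇒ blocked
  3. W3 ← W1 → W6 ← W4 ← W2 → W5 — W1:fork[blocks]; W6:collider[blocks]; W4:chain[blocks]; W2:fork[open] ⇒ blocked
Every path is blocked, so W3 and W5 are d-separated given {W0, W1, W4}.

Yes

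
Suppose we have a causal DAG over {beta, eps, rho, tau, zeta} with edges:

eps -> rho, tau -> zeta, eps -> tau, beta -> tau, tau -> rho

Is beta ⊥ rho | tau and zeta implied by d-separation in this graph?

No

We examine all 2 paths between beta and rho:
  1. beta → tau → rho — tau:chain[blocks] ⇒ blocked
  2. beta → tau ← eps → rho — tau:collider[open]; eps:fork[open] ⇒ active
Since the path beta → tau ← eps → rho is active, beta and rho are not d-separated given {tau, zeta}.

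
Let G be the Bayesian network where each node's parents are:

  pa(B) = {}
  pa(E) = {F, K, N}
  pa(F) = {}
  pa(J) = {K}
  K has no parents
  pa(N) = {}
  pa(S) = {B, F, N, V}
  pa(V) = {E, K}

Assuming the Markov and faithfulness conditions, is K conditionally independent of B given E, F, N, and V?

Enumerating the 6 paths from K to B and testing each for blocking by {E, F, N, V}:
Path 1: K → E ← N → S ← B
  N is a fork here and N is conditioned on, so the path is blocked at N.
Path 2: K → E ← F → S ← B
  F is a fork here and F is conditioned on, so the path is blocked at F.
Path 3: K → E → V → S ← B
  E is a chain here and E is conditioned on, so the path is blocked at E.
Path 4: K → V → S ← B
  V is a chain here and V is conditioned on, so the path is blocked at V.
Path 5: K → V ← E ← N → S ← B
  E is a chain here and E is conditioned on, so the path is blocked at E.
Path 6: K → V ← E ← F → S ← B
  E is a chain here and E is conditioned on, so the path is blocked at E.
Since every path is blocked, d-separation holds.

Yes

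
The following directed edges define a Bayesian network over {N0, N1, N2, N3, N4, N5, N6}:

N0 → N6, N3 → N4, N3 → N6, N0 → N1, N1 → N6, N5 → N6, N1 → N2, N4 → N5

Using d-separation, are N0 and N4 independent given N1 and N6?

No — N0 and N4 are not d-separated given {N1, N6}.

4 paths connect N0 and N4; each must be blocked for d-separation to hold:
  1. N0 → N6 ← N3 → N4 — N6:collider[open]; N3:fork[open] ⇒ active
  2. N0 → N6 ← N5 ← N4 — N6:collider[open]; N5:chain[open] ⇒ active
  3. N0 → N1 → N6 ← N3 → N4 — N1:chain[blocks]; N6:collider[open]; N3:fork[open] ⇒ blocked
  4. N0 → N1 → N6 ← N5 ← N4 — N1:chain[blocks]; N6:collider[open]; N5:chain[open] ⇒ blocked
Since the path N0 → N6 ← N3 → N4 is active, N0 and N4 are not d-separated given {N1, N6}.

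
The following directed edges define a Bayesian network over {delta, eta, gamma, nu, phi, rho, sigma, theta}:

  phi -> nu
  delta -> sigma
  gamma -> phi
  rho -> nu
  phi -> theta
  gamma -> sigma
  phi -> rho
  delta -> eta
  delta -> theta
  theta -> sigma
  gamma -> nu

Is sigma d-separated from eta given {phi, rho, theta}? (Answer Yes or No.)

No

There are 5 undirected paths between sigma and eta; checking each against the conditioning set {phi, rho, theta}:
  1. sigma ← theta ← delta → eta — theta:chain[blocks]; delta:fork[open] ⇒ blocked
  2. sigma ← delta → eta — delta:fork[open] ⇒ active
  3. sigma ← gamma → phi → theta ← delta → eta — gamma:fork[open]; phi:chain[blocks]; theta:collider[open]; delta:fork[open] ⇒ blocked
  4. sigma ← gamma → nu ← phi → theta ← delta → eta — gamma:fork[open]; nu:collider[blocks]; phi:fork[blocks]; theta:collider[open]; delta:fork[open] ⇒ blocked
  5. sigma ← gamma → nu ← rho ← phi → theta ← delta → eta — gamma:fork[open]; nu:collider[blocks]; rho:chain[blocks]; phi:fork[blocks]; theta:collider[open]; delta:fork[open] ⇒ blocked
Because an active path exists, sigma and eta are not d-separated.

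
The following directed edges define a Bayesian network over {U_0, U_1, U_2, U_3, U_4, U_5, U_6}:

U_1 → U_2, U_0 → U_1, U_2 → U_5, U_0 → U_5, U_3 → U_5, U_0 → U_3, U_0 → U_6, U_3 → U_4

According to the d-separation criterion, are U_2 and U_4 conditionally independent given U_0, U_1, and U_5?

4 paths connect U_2 and U_4; each must be blocked for d-separation to hold:
Path 1: U_2 → U_5 ← U_0 → U_3 → U_4
  U_0 is a fork here and U_0 is conditioned on, so the path is blocked at U_0.
Path 2: U_2 → U_5 ← U_3 → U_4
  U_5 is a collider and U_5 is conditioned on, which opens it; U_3 is a fork and U_3 is not conditioned on — no node blocks this path, so it is active.
Path 3: U_2 ← U_1 ← U_0 → U_5 ← U_3 → U_4
  U_1 is a chain here and U_1 is conditioned on, so the path is blocked at U_1.
Path 4: U_2 ← U_1 ← U_0 → U_3 → U_4
  U_1 is a chain here and U_1 is conditioned on, so the path is blocked at U_1.
Because an active path exists, U_2 and U_4 are not d-separated.

No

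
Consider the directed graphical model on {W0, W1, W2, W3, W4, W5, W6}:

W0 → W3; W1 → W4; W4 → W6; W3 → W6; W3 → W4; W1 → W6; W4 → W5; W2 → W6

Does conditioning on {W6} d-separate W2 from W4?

3 paths connect W2 and W4; each must be blocked for d-separation to hold:
Path 1: W2 → W6 ← W4
  W6 is a collider and W6 is conditioned on, which opens it — no node blocks this path, so it is active.
Path 2: W2 → W6 ← W1 → W4
  W6 is a collider and W6 is conditioned on, which opens it; W1 is a fork and W1 is not conditioned on — no node blocks this path, so it is active.
Path 3: W2 → W6 ← W3 → W4
  W6 is a collider and W6 is conditioned on, which opens it; W3 is a fork and W3 is not conditioned on — no node blocks this path, so it is active.
At least one path is unblocked, so d-separation fails.

No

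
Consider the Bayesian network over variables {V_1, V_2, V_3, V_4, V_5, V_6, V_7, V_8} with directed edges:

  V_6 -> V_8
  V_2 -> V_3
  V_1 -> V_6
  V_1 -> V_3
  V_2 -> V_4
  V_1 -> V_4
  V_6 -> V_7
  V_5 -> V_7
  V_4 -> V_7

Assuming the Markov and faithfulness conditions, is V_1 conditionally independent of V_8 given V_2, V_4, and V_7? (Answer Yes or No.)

We examine all 3 paths between V_1 and V_8:
Path 1: V_1 → V_6 → V_8
  V_6 is a chain and V_6 is not conditioned on — no node blocks this path, so it is active.
Path 2: V_1 → V_3 ← V_2 → V_4 → V_7 ← V_6 → V_8
  V_3 is a collider here and neither V_3 nor any of its descendants is conditioned on, so the collider stays closed — the path is blocked at V_3.
Path 3: V_1 → V_4 → V_7 ← V_6 → V_8
  V_4 is a chain here and V_4 is conditioned on, so the path is blocked at V_4.
At least one path is unblocked, so d-separation fails.

No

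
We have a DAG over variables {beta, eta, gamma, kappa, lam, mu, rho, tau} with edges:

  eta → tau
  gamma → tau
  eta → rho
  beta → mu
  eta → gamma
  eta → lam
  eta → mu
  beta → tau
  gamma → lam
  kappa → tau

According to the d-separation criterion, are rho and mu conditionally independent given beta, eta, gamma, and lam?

There are 4 undirected paths between rho and mu; checking each against the conditioning set {beta, eta, gamma, lam}:
Path 1: rho ← eta → gamma → tau ← beta → mu
  eta is a fork here and eta is conditioned on, so the path is blocked at eta.
Path 2: rho ← eta → mu
  eta is a fork here and eta is conditioned on, so the path is blocked at eta.
Path 3: rho ← eta → lam ← gamma → tau ← beta → mu
  eta is a fork here and eta is conditioned on, so the path is blocked at eta.
Path 4: rho ← eta → tau ← beta → mu
  eta is a fork here and eta is conditioned on, so the path is blocked at eta.
All paths are blocked; rho ⊥ mu | {beta, eta, gamma, lam} holds.

Yes — rho and mu are d-separated given {beta, eta, gamma, lam}.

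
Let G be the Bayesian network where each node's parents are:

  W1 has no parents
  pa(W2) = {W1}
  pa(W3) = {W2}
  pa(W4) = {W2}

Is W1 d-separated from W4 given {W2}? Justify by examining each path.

There is one path between W1 and W4:
Path 1: W1 → W2 → W4
  W2 is a chain here and W2 is conditioned on, so the path is blocked at W2.
Since every path is blocked, d-separation holds.

Yes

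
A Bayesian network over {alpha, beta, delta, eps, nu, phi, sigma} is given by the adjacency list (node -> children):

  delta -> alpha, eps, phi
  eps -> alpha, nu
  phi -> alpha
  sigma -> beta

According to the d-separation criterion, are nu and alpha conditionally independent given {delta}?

No

There are 3 undirected paths between nu and alpha; checking each against the conditioning set {delta}:
  1. nu ← eps → alpha — eps:fork[open] ⇒ active
  2. nu ← eps ← delta → alpha — eps:chain[open]; delta:fork[blocks] ⇒ blocked
  3. nu ← eps ← delta → phi → alpha — eps:chain[open]; delta:fork[blocks]; phi:chain[open] ⇒ blocked
At least one path is unblocked, so d-separation fails.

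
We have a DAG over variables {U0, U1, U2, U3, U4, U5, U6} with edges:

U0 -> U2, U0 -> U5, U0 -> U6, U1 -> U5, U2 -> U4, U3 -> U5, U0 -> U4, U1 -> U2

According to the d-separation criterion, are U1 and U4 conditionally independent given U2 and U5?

No

We examine all 4 paths between U1 and U4:
  1. U1 → U5 ← U0 → U4 — U5:collider[open]; U0:fork[open] ⇒ active
  2. U1 → U5 ← U0 → U2 → U4 — U5:collider[open]; U0:fork[open]; U2:chain[blocks] ⇒ blocked
  3. U1 → U2 → U4 — U2:chain[blocks] ⇒ blocked
  4. U1 → U2 ← U0 → U4 — U2:collider[open]; U0:fork[open] ⇒ active
Because an active path exists, U1 and U4 are not d-separated.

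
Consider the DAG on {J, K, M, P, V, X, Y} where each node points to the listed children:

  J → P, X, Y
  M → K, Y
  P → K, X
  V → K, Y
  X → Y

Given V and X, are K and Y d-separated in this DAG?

No

6 paths connect K and Y; each must be blocked for d-separation to hold:
Path 1: K ← M → Y
  M is a fork and M is not conditioned on — no node blocks this path, so it is active.
Path 2: K ← P ← J → Y
  P is a chain and P is not conditioned on; J is a fork and J is not conditioned on — no node blocks this path, so it is active.
Path 3: K ← P ← J → X → Y
  X is a chain here and X is conditioned on, so the path is blocked at X.
Path 4: K ← P → X → Y
  X is a chain here and X is conditioned on, so the path is blocked at X.
Path 5: K ← P → X ← J → Y
  P is a fork and P is not conditioned on; X is a collider and X is conditioned on, which opens it; J is a fork and J is not conditioned on — no node blocks this path, so it is active.
Path 6: K ← V → Y
  V is a fork here and V is conditioned on, so the path is blocked at V.
At least one path is unblocked, so d-separation fails.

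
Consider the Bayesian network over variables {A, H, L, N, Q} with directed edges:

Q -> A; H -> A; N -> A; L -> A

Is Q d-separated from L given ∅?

Yes

Only one path connects Q and L:
Path 1: Q → A ← L
  A is a collider here and neither A nor any of its descendants is conditioned on, so the collider stays closed — the path is blocked at A.
All paths are blocked; Q ⊥ L | ∅ holds.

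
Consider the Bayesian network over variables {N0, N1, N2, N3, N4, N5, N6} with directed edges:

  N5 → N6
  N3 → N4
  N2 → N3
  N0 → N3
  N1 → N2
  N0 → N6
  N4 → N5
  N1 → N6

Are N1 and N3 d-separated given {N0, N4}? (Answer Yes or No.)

No

We examine all 3 paths between N1 and N3:
Path 1: N1 → N6 ← N0 → N3
  N6 is a collider here and neither N6 nor any of its descendants is conditioned on, so the collider stays closed — the path is blocked at N6.
Path 2: N1 → N6 ← N5 ← N4 ← N3
  N6 is a collider here and neither N6 nor any of its descendants is conditioned on, so the collider stays closed — the path is blocked at N6.
Path 3: N1 → N2 → N3
  N2 is a chain and N2 is not conditioned on — no node blocks this path, so it is active.
Since the path N1 → N2 → N3 is active, N1 and N3 are not d-separated given {N0, N4}.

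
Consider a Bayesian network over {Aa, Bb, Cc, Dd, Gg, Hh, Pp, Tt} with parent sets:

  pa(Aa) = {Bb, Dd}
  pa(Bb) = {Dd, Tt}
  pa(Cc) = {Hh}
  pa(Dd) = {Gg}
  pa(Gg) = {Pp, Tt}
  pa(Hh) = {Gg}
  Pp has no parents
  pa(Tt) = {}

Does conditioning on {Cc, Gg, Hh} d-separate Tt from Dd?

There are 3 undirected paths between Tt and Dd; checking each against the conditioning set {Cc, Gg, Hh}:
Path 1: Tt → Gg → Dd
  Gg is a chain here and Gg is conditioned on, so the path is blocked at Gg.
Path 2: Tt → Bb ← Dd
  Bb is a collider here and neither Bb nor any of its descendants is conditioned on, so the collider stays closed — the path is blocked at Bb.
Path 3: Tt → Bb → Aa ← Dd
  Aa is a collider here and neither Aa nor any of its descendants is conditioned on, so the collider stays closed — the path is blocked at Aa.
Since every path is blocked, d-separation holds.

Yes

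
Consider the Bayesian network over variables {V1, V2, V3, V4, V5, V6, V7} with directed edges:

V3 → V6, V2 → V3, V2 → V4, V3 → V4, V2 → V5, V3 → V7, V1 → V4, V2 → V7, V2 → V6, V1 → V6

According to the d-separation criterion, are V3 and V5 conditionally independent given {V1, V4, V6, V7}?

We examine all 6 paths between V3 and V5:
Path 1: V3 → V4 ← V1 → V6 ← V2 → V5
  V1 is a fork here and V1 is conditioned on, so the path is blocked at V1.
Path 2: V3 → V4 ← V2 → V5
  V4 is a collider and V4 is conditioned on, which opens it; V2 is a fork and V2 is not conditioned on — no node blocks this path, so it is active.
Path 3: V3 → V6 ← V1 → V4 ← V2 → V5
  V1 is a fork here and V1 is conditioned on, so the path is blocked at V1.
Path 4: V3 → V6 ← V2 → V5
  V6 is a collider and V6 is conditioned on, which opens it; V2 is a fork and V2 is not conditioned on — no node blocks this path, so it is active.
Path 5: V3 → V7 ← V2 → V5
  V7 is a collider and V7 is conditioned on, which opens it; V2 is a fork and V2 is not conditioned on — no node blocks this path, so it is active.
Path 6: V3 ← V2 → V5
  V2 is a fork and V2 is not conditioned on — no node blocks this path, so it is active.
Because an active path exists, V3 and V5 are not d-separated.

No — V3 and V5 are not d-separated given {V1, V4, V6, V7}.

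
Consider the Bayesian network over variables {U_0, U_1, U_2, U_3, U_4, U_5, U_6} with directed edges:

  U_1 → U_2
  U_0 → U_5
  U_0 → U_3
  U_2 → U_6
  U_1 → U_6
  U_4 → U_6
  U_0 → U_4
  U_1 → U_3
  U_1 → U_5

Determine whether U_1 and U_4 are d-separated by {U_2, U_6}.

No — U_1 and U_4 are not d-separated given {U_2, U_6}.

We examine all 4 paths between U_1 and U_4:
Path 1: U_1 → U_5 ← U_0 → U_4
  U_5 is a collider here and neither U_5 nor any of its descendants is conditioned on, so the collider stays closed — the path is blocked at U_5.
Path 2: U_1 → U_3 ← U_0 → U_4
  U_3 is a collider here and neither U_3 nor any of its descendants is conditioned on, so the collider stays closed — the path is blocked at U_3.
Path 3: U_1 → U_6 ← U_4
  U_6 is a collider and U_6 is conditioned on, which opens it — no node blocks this path, so it is active.
Path 4: U_1 → U_2 → U_6 ← U_4
  U_2 is a chain here and U_2 is conditioned on, so the path is blocked at U_2.
Since the path U_1 → U_6 ← U_4 is active, U_1 and U_4 are not d-separated given {U_2, U_6}.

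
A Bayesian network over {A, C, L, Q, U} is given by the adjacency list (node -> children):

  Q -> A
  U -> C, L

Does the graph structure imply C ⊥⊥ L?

No — C and L are not d-separated given ∅.

There is one path between C and L:
Path 1: C ← U → L
  U is a fork and U is not conditioned on — no node blocks this path, so it is active.
At least one path is unblocked, so d-separation fails.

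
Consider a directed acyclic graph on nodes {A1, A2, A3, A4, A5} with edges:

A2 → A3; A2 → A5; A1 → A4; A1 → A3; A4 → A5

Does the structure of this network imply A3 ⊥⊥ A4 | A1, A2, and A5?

Enumerating the 2 paths from A3 to A4 and testing each for blocking by {A1, A2, A5}:
Path 1: A3 ← A1 → A4
  A1 is a fork here and A1 is conditioned on, so the path is blocked at A1.
Path 2: A3 ← A2 → A5 ← A4
  A2 is a fork here and A2 is conditioned on, so the path is blocked at A2.
Every path is blocked, so A3 and A4 are d-separated given {A1, A2, A5}.

Yes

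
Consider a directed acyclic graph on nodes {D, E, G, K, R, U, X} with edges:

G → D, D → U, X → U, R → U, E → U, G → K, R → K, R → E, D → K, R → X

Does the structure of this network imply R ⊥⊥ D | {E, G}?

There are 5 undirected paths between R and D; checking each against the conditioning set {E, G}:
  1. R → X → U ← D — X:chain[open]; U:collider[blocks] ⇒ blocked
  2. R → E → U ← D — E:chain[blocks]; U:collider[blocks] ⇒ blocked
  3. R → K ← D — K:collider[blocks] ⇒ blocked
  4. R → K ← G → D — K:collider[blocks]; G:fork[blocks] ⇒ blocked
  5. R → U ← D — U:collider[blocks] ⇒ blocked
All paths are blocked; R ⊥ D | {E, G} holds.

Yes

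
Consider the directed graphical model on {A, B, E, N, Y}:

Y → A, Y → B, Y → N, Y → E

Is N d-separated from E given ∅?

No

Only one path connects N and E:
Path 1: N ← Y → E
  Y is a fork and Y is not conditioned on — no node blocks this path, so it is active.
Since the path N ← Y → E is active, N and E are not d-separated given ∅.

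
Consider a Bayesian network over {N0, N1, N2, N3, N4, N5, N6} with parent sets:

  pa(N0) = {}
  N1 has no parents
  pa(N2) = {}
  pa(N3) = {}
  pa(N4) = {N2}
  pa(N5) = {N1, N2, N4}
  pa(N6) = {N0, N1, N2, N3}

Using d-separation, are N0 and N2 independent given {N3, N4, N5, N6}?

No — N0 and N2 are not d-separated given {N3, N4, N5, N6}.

3 paths connect N0 and N2; each must be blocked for d-separation to hold:
Path 1: N0 → N6 ← N2
  N6 is a collider and N6 is conditioned on, which opens it — no node blocks this path, so it is active.
Path 2: N0 → N6 ← N1 → N5 ← N2
  N6 is a collider and N6 is conditioned on, which opens it; N1 is a fork and N1 is not conditioned on; N5 is a collider and N5 is conditioned on, which opens it — no node blocks this path, so it is active.
Path 3: N0 → N6 ← N1 → N5 ← N4 ← N2
  N4 is a chain here and N4 is conditioned on, so the path is blocked at N4.
Since the path N0 → N6 ← N2 is active, N0 and N2 are not d-separated given {N3, N4, N5, N6}.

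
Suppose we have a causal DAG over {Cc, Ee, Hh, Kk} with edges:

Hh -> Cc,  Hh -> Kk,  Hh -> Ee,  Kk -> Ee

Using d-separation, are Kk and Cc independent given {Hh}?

Enumerating the 2 paths from Kk to Cc and testing each for blocking by {Hh}:
Path 1: Kk → Ee ← Hh → Cc
  Ee is a collider here and neither Ee nor any of its descendants is conditioned on, so the collider stays closed — the path is blocked at Ee.
Path 2: Kk ← Hh → Cc
  Hh is a fork here and Hh is conditioned on, so the path is blocked at Hh.
Since every path is blocked, d-separation holds.

Yes — Kk and Cc are d-separated given {Hh}.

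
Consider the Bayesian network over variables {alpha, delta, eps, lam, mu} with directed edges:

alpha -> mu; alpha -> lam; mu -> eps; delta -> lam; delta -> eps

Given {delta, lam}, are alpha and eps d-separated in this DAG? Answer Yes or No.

We examine all 2 paths between alpha and eps:
Path 1: alpha → mu → eps
  mu is a chain and mu is not conditioned on — no node blocks this path, so it is active.
Path 2: alpha → lam ← delta → eps
  delta is a fork here and delta is conditioned on, so the path is blocked at delta.
At least one path is unblocked, so d-separation fails.

No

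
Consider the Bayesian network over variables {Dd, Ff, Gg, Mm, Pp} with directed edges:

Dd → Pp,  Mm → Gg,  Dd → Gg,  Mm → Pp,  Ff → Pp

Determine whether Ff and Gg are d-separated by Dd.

Yes — Ff and Gg are d-separated given {Dd}.

There are 2 undirected paths between Ff and Gg; checking each against the conditioning set {Dd}:
Path 1: Ff → Pp ← Mm → Gg
  Pp is a collider here and neither Pp nor any of its descendants is conditioned on, so the collider stays closed — the path is blocked at Pp.
Path 2: Ff → Pp ← Dd → Gg
  Pp is a collider here and neither Pp nor any of its descendants is conditioned on, so the collider stays closed — the path is blocked at Pp.
All paths are blocked; Ff ⊥ Gg | {Dd} holds.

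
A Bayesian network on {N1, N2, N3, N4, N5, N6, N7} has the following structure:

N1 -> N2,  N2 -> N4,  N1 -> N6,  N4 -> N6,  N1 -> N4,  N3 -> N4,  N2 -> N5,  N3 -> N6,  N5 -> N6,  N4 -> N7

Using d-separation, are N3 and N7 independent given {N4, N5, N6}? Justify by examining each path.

6 paths connect N3 and N7; each must be blocked for d-separation to hold:
Path 1: N3 → N4 → N7
  N4 is a chain here and N4 is conditioned on, so the path is blocked at N4.
Path 2: N3 → N6 ← N4 → N7
  N4 is a fork here and N4 is conditioned on, so the path is blocked at N4.
Path 3: N3 → N6 ← N1 → N2 → N4 → N7
  N4 is a chain here and N4 is conditioned on, so the path is blocked at N4.
Path 4: N3 → N6 ← N1 → N4 → N7
  N4 is a chain here and N4 is conditioned on, so the path is blocked at N4.
Path 5: N3 → N6 ← N5 ← N2 → N4 → N7
  N5 is a chain here and N5 is conditioned on, so the path is blocked at N5.
Path 6: N3 → N6 ← N5 ← N2 ← N1 → N4 → N7
  N5 is a chain here and N5 is conditioned on, so the path is blocked at N5.
Every path is blocked, so N3 and N7 are d-separated given {N4, N5, N6}.

Yes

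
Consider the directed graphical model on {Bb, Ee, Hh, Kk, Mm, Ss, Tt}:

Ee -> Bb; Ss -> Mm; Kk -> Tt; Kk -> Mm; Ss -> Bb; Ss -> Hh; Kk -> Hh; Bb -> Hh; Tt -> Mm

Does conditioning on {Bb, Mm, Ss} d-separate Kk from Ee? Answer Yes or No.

Yes

Enumerating the 6 paths from Kk to Ee and testing each for blocking by {Bb, Mm, Ss}:
Path 1: Kk → Tt → Mm ← Ss → Bb ← Ee
  Ss is a fork here and Ss is conditioned on, so the path is blocked at Ss.
Path 2: Kk → Tt → Mm ← Ss → Hh ← Bb ← Ee
  Ss is a fork here and Ss is conditioned on, so the path is blocked at Ss.
Path 3: Kk → Mm ← Ss → Bb ← Ee
  Ss is a fork here and Ss is conditioned on, so the path is blocked at Ss.
Path 4: Kk → Mm ← Ss → Hh ← Bb ← Ee
  Ss is a fork here and Ss is conditioned on, so the path is blocked at Ss.
Path 5: Kk → Hh ← Bb ← Ee
  Hh is a collider here and neither Hh nor any of its descendants is conditioned on, so the collider stays closed — the path is blocked at Hh.
Path 6: Kk → Hh ← Ss → Bb ← Ee
  Hh is a collider here and neither Hh nor any of its descendants is conditioned on, so the collider stays closed — the path is blocked at Hh.
Since every path is blocked, d-separation holds.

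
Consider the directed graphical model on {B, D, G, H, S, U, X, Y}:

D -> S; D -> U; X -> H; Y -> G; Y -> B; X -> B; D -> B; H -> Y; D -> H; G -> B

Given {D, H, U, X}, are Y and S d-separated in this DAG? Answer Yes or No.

Yes

6 paths connect Y and S; each must be blocked for d-separation to hold:
Path 1: Y → B ← X → H ← D → S
  B is a collider here and neither B nor any of its descendants is conditioned on, so the collider stays closed — the path is blocked at B.
Path 2: Y → B ← D → S
  B is a collider here and neither B nor any of its descendants is conditioned on, so the collider stays closed — the path is blocked at B.
Path 3: Y ← H ← X → B ← D → S
  H is a chain here and H is conditioned on, so the path is blocked at H.
Path 4: Y ← H ← D → S
  H is a chain here and H is conditioned on, so the path is blocked at H.
Path 5: Y → G → B ← X → H ← D → S
  B is a collider here and neither B nor any of its descendants is conditioned on, so the collider stays closed — the path is blocked at B.
Path 6: Y → G → B ← D → S
  B is a collider here and neither B nor any of its descendants is conditioned on, so the collider stays closed — the path is blocked at B.
All paths are blocked; Y ⊥ S | {D, H, U, X} holds.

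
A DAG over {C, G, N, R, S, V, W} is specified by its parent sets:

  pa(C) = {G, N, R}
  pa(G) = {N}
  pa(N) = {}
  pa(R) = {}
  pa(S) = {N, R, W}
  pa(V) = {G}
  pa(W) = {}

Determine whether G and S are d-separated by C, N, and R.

There are 4 undirected paths between G and S; checking each against the conditioning set {C, N, R}:
Path 1: G ← N → S
  N is a fork here and N is conditioned on, so the path is blocked at N.
Path 2: G ← N → C ← R → S
  N is a fork here and N is conditioned on, so the path is blocked at N.
Path 3: G → C ← R → S
  R is a fork here and R is conditioned on, so the path is blocked at R.
Path 4: G → C ← N → S
  N is a fork here and N is conditioned on, so the path is blocked at N.
Since every path is blocked, d-separation holds.

Yes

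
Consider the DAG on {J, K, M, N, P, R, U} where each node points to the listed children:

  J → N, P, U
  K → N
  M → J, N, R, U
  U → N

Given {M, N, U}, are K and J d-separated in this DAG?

No

Enumerating the 5 paths from K to J and testing each for blocking by {M, N, U}:
Path 1: K → N ← J
  N is a collider and N is conditioned on, which opens it — no node blocks this path, so it is active.
Path 2: K → N ← U ← J
  U is a chain here and U is conditioned on, so the path is blocked at U.
Path 3: K → N ← U ← M → J
  U is a chain here and U is conditioned on, so the path is blocked at U.
Path 4: K → N ← M → J
  M is a fork here and M is conditioned on, so the path is blocked at M.
Path 5: K → N ← M → U ← J
  M is a fork here and M is conditioned on, so the path is blocked at M.
Since the path K → N ← J is active, K and J are not d-separated given {M, N, U}.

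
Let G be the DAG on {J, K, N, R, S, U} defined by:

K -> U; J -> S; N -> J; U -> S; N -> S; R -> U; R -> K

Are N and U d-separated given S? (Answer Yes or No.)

No — N and U are not d-separated given {S}.

There are 2 undirected paths between N and U; checking each against the conditioning set {S}:
Path 1: N → J → S ← U
  J is a chain and J is not conditioned on; S is a collider and S is conditioned on, which opens it — no node blocks this path, so it is active.
Path 2: N → S ← U
  S is a collider and S is conditioned on, which opens it — no node blocks this path, so it is active.
Since the path N → J → S ← U is active, N and U are not d-separated given {S}.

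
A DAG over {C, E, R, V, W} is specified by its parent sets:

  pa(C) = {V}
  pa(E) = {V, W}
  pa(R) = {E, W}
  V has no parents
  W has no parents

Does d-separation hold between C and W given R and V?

Enumerating the 2 paths from C to W and testing each for blocking by {R, V}:
  1. C ← V → E ← W — V:fork[blocks]; E:collider[open] ⇒ blocked
  2. C ← V → E → R ← W — V:fork[blocks]; E:chain[open]; R:collider[open] ⇒ blocked
Every path is blocked, so C and W are d-separated given {R, V}.

Yes — C and W are d-separated given {R, V}.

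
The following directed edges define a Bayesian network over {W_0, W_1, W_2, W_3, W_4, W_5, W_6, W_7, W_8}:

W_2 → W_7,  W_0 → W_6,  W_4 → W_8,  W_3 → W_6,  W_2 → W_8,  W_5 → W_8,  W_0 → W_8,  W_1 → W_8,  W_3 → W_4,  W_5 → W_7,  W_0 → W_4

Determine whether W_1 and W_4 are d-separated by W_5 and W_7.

3 paths connect W_1 and W_4; each must be blocked for d-separation to hold:
Path 1: W_1 → W_8 ← W_4
  W_8 is a collider here and neither W_8 nor any of its descendants is conditioned on, so the collider stays closed — the path is blocked at W_8.
Path 2: W_1 → W_8 ← W_0 → W_6 ← W_3 → W_4
  W_8 is a collider here and neither W_8 nor any of its descendants is conditioned on, so the collider stays closed — the path is blocked at W_8.
Path 3: W_1 → W_8 ← W_0 → W_4
  W_8 is a collider here and neither W_8 nor any of its descendants is conditioned on, so the collider stays closed — the path is blocked at W_8.
Every path is blocked, so W_1 and W_4 are d-separated given {W_5, W_7}.

Yes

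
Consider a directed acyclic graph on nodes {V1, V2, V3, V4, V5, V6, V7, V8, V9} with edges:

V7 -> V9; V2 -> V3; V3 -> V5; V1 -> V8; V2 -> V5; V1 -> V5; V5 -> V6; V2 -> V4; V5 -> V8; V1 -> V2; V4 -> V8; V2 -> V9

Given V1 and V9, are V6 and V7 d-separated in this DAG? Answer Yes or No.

We examine all 6 paths between V6 and V7:
Path 1: V6 ← V5 ← V3 ← V2 → V9 ← V7
  V5 is a chain and V5 is not conditioned on; V3 is a chain and V3 is not conditioned on; V2 is a fork and V2 is not conditioned on; V9 is a collider and V9 is conditioned on, which opens it — no node blocks this path, so it is active.
Path 2: V6 ← V5 ← V1 → V8 ← V4 ← V2 → V9 ← V7
  V1 is a fork here and V1 is conditioned on, so the path is blocked at V1.
Path 3: V6 ← V5 ← V1 → V2 → V9 ← V7
  V1 is a fork here and V1 is conditioned on, so the path is blocked at V1.
Path 4: V6 ← V5 → V8 ← V1 → V2 → V9 ← V7
  V8 is a collider here and neither V8 nor any of its descendants is conditioned on, so the collider stays closed — the path is blocked at V8.
Path 5: V6 ← V5 → V8 ← V4 ← V2 → V9 ← V7
  V8 is a collider here and neither V8 nor any of its descendants is conditioned on, so the collider stays closed — the path is blocked at V8.
Path 6: V6 ← V5 ← V2 → V9 ← V7
  V5 is a chain and V5 is not conditioned on; V2 is a fork and V2 is not conditioned on; V9 is a collider and V9 is conditioned on, which opens it — no node blocks this path, so it is active.
Because an active path exists, V6 and V7 are not d-separated.

No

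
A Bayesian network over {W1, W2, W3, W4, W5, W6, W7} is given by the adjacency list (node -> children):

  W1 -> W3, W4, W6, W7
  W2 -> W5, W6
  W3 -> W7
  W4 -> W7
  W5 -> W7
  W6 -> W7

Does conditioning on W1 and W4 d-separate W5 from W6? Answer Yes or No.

5 paths connect W5 and W6; each must be blocked for d-separation to hold:
Path 1: W5 → W7 ← W4 ← W1 → W6
  W7 is a collider here and neither W7 nor any of its descendants is conditioned on, so the collider stays closed — the path is blocked at W7.
Path 2: W5 → W7 ← W6
  W7 is a collider here and neither W7 nor any of its descendants is conditioned on, so the collider stays closed — the path is blocked at W7.
Path 3: W5 → W7 ← W1 → W6
  W7 is a collider here and neither W7 nor any of its descendants is conditioned on, so the collider stays closed — the path is blocked at W7.
Path 4: W5 → W7 ← W3 ← W1 → W6
  W7 is a collider here and neither W7 nor any of its descendants is conditioned on, so the collider stays closed — the path is blocked at W7.
Path 5: W5 ← W2 → W6
  W2 is a fork and W2 is not conditioned on — no node blocks this path, so it is active.
Since the path W5 ← W2 → W6 is active, W5 and W6 are not d-separated given {W1, W4}.

No — W5 and W6 are not d-separated given {W1, W4}.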